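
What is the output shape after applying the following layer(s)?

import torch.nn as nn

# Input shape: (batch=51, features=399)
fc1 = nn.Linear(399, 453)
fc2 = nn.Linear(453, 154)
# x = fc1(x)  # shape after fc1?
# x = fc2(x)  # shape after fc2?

Input shape: (51, 399)
  -> after fc1: (51, 453)
Output shape: (51, 154)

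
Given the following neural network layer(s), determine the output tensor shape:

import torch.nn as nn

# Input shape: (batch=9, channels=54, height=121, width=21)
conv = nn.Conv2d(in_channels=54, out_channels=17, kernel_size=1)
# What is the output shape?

Input shape: (9, 54, 121, 21)
Output shape: (9, 17, 121, 21)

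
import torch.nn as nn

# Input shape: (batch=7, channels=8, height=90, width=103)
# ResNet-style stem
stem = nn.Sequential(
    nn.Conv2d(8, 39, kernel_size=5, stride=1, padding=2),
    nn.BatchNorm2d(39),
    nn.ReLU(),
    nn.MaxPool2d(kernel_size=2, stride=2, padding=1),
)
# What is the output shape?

Input shape: (7, 8, 90, 103)
  -> after Conv2d 5x5 stride=1: (7, 39, 90, 103)
Output shape: (7, 39, 46, 52)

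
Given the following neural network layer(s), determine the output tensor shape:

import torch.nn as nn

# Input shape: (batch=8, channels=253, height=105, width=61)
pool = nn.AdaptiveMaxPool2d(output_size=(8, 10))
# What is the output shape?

Input shape: (8, 253, 105, 61)
Output shape: (8, 253, 8, 10)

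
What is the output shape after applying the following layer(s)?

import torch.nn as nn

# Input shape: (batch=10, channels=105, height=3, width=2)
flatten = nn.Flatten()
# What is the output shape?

Input shape: (10, 105, 3, 2)
Output shape: (10, 630)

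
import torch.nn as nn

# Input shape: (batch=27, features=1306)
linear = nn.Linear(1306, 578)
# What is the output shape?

Input shape: (27, 1306)
Output shape: (27, 578)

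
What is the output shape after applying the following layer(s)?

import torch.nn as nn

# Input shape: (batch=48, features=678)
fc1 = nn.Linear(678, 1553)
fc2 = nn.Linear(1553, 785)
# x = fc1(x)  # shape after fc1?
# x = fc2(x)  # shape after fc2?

Input shape: (48, 678)
  -> after fc1: (48, 1553)
Output shape: (48, 785)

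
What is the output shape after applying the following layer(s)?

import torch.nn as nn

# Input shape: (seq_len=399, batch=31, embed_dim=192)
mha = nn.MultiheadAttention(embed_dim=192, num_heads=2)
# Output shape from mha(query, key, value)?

Input shape: (399, 31, 192)
Output shape: (399, 31, 192)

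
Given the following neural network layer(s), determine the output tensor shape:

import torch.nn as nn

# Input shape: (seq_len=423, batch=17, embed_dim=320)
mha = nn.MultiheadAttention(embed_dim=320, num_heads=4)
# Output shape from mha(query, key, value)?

Input shape: (423, 17, 320)
Output shape: (423, 17, 320)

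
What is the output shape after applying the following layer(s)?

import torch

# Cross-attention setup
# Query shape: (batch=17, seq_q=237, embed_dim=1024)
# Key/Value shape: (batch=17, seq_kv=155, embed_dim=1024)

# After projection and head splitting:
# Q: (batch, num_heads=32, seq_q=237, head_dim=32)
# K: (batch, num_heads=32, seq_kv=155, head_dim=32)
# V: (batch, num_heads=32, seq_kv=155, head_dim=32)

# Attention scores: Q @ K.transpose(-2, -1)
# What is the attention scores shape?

Input shape: (17, 237, 1024)
Output shape: (17, 32, 237, 155)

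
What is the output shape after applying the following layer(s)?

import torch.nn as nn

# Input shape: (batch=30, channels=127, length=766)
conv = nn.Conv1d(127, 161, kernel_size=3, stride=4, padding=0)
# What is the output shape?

Input shape: (30, 127, 766)
Output shape: (30, 161, 191)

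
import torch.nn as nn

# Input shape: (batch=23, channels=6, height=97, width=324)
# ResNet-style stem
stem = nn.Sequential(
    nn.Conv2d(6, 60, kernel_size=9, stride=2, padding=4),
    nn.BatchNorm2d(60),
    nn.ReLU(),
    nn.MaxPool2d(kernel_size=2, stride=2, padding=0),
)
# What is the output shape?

Input shape: (23, 6, 97, 324)
  -> after Conv2d 9x9 stride=2: (23, 60, 49, 162)
Output shape: (23, 60, 24, 81)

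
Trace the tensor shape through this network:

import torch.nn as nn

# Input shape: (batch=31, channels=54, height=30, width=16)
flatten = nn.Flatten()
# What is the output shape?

Input shape: (31, 54, 30, 16)
Output shape: (31, 25920)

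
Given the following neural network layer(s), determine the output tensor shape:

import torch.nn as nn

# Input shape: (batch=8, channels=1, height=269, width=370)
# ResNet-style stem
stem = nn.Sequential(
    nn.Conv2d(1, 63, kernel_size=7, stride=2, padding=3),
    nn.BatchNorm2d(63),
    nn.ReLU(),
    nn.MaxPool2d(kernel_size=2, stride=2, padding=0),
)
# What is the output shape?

Input shape: (8, 1, 269, 370)
  -> after Conv2d 7x7 stride=2: (8, 63, 135, 185)
Output shape: (8, 63, 67, 92)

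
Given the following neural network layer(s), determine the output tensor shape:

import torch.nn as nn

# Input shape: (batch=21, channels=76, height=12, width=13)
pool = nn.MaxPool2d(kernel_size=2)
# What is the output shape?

Input shape: (21, 76, 12, 13)
Output shape: (21, 76, 6, 6)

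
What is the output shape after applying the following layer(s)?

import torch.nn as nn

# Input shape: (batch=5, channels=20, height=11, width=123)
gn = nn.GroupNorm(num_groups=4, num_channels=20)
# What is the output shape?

Input shape: (5, 20, 11, 123)
Output shape: (5, 20, 11, 123)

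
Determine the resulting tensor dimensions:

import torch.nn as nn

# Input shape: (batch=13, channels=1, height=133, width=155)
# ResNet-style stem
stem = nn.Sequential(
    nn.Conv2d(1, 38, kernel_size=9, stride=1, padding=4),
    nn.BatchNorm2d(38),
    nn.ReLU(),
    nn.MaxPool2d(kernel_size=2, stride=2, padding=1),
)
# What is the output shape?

Input shape: (13, 1, 133, 155)
  -> after Conv2d 9x9 stride=1: (13, 38, 133, 155)
Output shape: (13, 38, 67, 78)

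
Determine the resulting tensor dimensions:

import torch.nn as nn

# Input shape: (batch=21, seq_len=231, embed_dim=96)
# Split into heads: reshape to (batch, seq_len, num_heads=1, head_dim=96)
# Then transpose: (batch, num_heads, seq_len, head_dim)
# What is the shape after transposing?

Input shape: (21, 231, 96)
  -> after reshape: (21, 231, 1, 96)
Output shape: (21, 1, 231, 96)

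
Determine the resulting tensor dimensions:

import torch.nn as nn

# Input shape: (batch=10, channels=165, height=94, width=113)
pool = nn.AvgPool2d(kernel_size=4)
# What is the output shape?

Input shape: (10, 165, 94, 113)
Output shape: (10, 165, 23, 28)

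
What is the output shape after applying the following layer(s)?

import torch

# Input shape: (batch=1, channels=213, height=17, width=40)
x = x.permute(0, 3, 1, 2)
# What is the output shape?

Input shape: (1, 213, 17, 40)
Output shape: (1, 40, 213, 17)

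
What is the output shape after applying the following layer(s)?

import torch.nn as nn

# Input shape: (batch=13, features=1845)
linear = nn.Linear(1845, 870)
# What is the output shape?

Input shape: (13, 1845)
Output shape: (13, 870)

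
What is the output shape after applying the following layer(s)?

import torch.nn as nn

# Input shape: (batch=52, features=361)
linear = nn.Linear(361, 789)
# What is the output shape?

Input shape: (52, 361)
Output shape: (52, 789)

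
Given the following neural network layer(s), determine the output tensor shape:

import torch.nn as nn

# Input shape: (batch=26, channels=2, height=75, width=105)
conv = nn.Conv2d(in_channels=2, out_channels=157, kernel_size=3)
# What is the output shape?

Input shape: (26, 2, 75, 105)
Output shape: (26, 157, 73, 103)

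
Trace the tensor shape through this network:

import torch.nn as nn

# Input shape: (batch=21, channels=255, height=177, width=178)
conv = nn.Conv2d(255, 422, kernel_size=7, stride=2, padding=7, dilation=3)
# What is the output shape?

Input shape: (21, 255, 177, 178)
Output shape: (21, 422, 87, 87)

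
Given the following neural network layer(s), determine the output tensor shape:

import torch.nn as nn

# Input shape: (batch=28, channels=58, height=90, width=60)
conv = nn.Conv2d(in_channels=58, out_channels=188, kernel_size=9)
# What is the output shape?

Input shape: (28, 58, 90, 60)
Output shape: (28, 188, 82, 52)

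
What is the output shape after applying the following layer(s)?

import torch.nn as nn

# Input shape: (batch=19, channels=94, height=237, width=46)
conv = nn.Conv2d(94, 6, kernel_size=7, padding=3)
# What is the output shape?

Input shape: (19, 94, 237, 46)
Output shape: (19, 6, 237, 46)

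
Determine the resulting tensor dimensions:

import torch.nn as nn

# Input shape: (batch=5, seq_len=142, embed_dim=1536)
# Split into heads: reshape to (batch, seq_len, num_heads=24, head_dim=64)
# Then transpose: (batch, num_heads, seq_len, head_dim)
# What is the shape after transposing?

Input shape: (5, 142, 1536)
  -> after reshape: (5, 142, 24, 64)
Output shape: (5, 24, 142, 64)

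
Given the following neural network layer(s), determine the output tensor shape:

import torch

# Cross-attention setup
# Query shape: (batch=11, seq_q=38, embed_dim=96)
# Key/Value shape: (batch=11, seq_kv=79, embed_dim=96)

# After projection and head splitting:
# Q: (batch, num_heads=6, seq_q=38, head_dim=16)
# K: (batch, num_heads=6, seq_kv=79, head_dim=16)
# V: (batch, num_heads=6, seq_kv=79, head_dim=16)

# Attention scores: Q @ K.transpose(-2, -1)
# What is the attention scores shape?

Input shape: (11, 38, 96)
Output shape: (11, 6, 38, 79)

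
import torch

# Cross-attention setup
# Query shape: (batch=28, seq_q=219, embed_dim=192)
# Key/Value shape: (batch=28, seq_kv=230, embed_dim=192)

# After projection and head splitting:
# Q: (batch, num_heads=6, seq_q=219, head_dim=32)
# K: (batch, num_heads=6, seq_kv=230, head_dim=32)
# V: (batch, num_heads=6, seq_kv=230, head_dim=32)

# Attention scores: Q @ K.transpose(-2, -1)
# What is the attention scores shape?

Input shape: (28, 219, 192)
Output shape: (28, 6, 219, 230)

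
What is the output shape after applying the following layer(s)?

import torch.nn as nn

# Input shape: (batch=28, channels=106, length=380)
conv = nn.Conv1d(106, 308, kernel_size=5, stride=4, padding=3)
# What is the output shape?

Input shape: (28, 106, 380)
Output shape: (28, 308, 96)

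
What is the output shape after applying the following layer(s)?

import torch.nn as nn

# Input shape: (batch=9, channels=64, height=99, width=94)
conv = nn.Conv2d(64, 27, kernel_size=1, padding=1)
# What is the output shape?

Input shape: (9, 64, 99, 94)
Output shape: (9, 27, 101, 96)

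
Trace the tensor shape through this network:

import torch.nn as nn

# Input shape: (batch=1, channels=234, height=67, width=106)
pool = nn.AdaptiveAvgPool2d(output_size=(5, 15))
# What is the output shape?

Input shape: (1, 234, 67, 106)
Output shape: (1, 234, 5, 15)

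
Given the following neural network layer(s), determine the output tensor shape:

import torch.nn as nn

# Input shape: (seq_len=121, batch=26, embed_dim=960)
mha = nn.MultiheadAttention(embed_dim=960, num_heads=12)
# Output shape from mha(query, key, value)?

Input shape: (121, 26, 960)
Output shape: (121, 26, 960)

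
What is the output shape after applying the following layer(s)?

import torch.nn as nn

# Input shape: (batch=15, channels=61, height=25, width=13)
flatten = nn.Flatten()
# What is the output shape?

Input shape: (15, 61, 25, 13)
Output shape: (15, 19825)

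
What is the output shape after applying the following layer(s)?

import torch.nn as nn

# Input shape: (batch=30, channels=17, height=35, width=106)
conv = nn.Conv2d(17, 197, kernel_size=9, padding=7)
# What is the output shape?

Input shape: (30, 17, 35, 106)
Output shape: (30, 197, 41, 112)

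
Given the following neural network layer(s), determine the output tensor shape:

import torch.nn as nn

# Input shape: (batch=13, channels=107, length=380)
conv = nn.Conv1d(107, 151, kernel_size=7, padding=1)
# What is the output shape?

Input shape: (13, 107, 380)
Output shape: (13, 151, 376)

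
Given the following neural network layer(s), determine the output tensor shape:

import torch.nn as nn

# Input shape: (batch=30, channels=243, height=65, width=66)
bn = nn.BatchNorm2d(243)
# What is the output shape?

Input shape: (30, 243, 65, 66)
Output shape: (30, 243, 65, 66)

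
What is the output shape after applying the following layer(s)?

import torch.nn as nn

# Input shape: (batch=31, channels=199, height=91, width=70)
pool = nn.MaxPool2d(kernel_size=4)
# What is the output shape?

Input shape: (31, 199, 91, 70)
Output shape: (31, 199, 22, 17)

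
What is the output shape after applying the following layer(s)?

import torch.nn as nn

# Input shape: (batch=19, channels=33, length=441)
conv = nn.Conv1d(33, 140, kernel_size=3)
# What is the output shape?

Input shape: (19, 33, 441)
Output shape: (19, 140, 439)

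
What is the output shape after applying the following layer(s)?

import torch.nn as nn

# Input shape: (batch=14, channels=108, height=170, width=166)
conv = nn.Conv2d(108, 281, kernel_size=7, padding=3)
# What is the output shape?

Input shape: (14, 108, 170, 166)
Output shape: (14, 281, 170, 166)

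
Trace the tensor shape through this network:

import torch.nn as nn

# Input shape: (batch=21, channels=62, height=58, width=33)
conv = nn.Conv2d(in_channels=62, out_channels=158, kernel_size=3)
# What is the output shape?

Input shape: (21, 62, 58, 33)
Output shape: (21, 158, 56, 31)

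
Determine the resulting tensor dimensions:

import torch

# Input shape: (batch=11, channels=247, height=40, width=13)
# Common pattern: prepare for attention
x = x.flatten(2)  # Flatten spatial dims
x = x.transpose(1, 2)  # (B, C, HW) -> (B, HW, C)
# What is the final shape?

Input shape: (11, 247, 40, 13)
  -> after flatten(2): (11, 247, 520)
Output shape: (11, 520, 247)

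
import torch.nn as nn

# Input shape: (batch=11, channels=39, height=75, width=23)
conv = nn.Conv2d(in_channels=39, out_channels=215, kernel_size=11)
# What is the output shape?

Input shape: (11, 39, 75, 23)
Output shape: (11, 215, 65, 13)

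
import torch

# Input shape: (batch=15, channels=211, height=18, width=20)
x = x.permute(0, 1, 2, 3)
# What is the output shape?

Input shape: (15, 211, 18, 20)
Output shape: (15, 211, 18, 20)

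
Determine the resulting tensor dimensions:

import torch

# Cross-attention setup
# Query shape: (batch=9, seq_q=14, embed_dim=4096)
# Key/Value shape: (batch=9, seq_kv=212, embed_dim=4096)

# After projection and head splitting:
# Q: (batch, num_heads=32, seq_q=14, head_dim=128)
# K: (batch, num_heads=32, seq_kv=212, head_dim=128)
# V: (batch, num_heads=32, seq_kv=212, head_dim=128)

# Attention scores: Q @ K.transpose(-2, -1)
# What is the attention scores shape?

Input shape: (9, 14, 4096)
Output shape: (9, 32, 14, 212)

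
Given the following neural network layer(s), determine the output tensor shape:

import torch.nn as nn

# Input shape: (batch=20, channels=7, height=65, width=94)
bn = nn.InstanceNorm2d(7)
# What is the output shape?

Input shape: (20, 7, 65, 94)
Output shape: (20, 7, 65, 94)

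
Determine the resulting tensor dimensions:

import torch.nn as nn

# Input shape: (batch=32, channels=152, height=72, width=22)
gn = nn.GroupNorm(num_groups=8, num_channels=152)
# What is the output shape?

Input shape: (32, 152, 72, 22)
Output shape: (32, 152, 72, 22)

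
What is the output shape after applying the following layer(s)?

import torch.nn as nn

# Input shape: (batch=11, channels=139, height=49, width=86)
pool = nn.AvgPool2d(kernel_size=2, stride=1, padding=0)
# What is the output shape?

Input shape: (11, 139, 49, 86)
Output shape: (11, 139, 48, 85)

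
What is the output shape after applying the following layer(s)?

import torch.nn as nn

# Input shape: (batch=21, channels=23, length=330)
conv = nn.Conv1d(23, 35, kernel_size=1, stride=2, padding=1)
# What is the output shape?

Input shape: (21, 23, 330)
Output shape: (21, 35, 166)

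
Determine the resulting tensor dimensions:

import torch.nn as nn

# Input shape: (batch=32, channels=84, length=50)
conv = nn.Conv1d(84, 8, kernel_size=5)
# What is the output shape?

Input shape: (32, 84, 50)
Output shape: (32, 8, 46)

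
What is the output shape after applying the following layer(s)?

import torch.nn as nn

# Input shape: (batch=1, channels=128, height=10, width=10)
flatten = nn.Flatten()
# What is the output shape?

Input shape: (1, 128, 10, 10)
Output shape: (1, 12800)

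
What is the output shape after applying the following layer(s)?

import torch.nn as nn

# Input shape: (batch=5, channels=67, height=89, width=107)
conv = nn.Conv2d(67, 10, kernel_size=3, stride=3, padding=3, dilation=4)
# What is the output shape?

Input shape: (5, 67, 89, 107)
Output shape: (5, 10, 29, 35)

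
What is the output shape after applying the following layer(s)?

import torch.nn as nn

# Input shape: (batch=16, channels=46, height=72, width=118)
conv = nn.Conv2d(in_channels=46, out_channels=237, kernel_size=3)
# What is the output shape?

Input shape: (16, 46, 72, 118)
Output shape: (16, 237, 70, 116)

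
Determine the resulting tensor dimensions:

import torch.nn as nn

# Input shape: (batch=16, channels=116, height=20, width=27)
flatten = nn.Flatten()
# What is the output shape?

Input shape: (16, 116, 20, 27)
Output shape: (16, 62640)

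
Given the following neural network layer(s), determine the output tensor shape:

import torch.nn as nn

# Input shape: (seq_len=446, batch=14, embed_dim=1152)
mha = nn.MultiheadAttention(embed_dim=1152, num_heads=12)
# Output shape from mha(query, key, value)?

Input shape: (446, 14, 1152)
Output shape: (446, 14, 1152)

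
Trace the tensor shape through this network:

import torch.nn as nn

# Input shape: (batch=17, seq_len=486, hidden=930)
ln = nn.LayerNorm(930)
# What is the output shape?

Input shape: (17, 486, 930)
Output shape: (17, 486, 930)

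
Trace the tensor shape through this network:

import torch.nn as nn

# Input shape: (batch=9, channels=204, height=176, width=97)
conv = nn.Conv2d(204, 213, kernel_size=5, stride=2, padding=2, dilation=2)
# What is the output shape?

Input shape: (9, 204, 176, 97)
Output shape: (9, 213, 86, 47)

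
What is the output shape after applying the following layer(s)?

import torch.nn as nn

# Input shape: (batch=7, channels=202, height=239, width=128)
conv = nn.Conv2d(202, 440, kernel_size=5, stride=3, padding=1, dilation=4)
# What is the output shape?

Input shape: (7, 202, 239, 128)
Output shape: (7, 440, 75, 38)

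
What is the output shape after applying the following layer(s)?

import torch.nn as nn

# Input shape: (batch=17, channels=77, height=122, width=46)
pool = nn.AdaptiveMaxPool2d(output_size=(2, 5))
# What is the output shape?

Input shape: (17, 77, 122, 46)
Output shape: (17, 77, 2, 5)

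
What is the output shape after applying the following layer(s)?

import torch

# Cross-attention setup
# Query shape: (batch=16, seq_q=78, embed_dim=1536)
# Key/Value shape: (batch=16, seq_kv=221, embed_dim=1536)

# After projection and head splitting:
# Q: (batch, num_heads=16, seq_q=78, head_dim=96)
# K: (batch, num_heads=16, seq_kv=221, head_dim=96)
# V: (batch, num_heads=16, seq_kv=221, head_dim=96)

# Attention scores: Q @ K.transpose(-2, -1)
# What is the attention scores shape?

Input shape: (16, 78, 1536)
Output shape: (16, 16, 78, 221)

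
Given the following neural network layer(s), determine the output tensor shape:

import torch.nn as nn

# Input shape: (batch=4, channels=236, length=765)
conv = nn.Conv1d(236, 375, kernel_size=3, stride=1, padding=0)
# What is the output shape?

Input shape: (4, 236, 765)
Output shape: (4, 375, 763)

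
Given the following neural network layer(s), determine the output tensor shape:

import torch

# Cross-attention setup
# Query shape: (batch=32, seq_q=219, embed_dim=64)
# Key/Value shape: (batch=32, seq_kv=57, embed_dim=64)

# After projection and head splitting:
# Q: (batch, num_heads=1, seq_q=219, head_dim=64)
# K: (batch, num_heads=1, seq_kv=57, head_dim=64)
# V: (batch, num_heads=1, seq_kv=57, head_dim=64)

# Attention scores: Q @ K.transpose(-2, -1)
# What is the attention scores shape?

Input shape: (32, 219, 64)
Output shape: (32, 1, 219, 57)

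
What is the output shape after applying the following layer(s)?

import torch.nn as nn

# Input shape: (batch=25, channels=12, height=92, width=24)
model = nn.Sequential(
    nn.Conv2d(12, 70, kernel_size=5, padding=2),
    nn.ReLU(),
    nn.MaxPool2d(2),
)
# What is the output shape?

Input shape: (25, 12, 92, 24)
  -> after Conv2d: (25, 70, 92, 24)
  -> after ReLU: (25, 70, 92, 24)
Output shape: (25, 70, 46, 12)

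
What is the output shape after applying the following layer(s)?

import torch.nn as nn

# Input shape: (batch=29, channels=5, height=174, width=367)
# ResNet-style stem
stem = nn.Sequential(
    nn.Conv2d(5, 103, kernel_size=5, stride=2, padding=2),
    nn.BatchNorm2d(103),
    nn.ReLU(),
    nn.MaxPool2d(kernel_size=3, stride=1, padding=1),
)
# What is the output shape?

Input shape: (29, 5, 174, 367)
  -> after Conv2d 5x5 stride=2: (29, 103, 87, 184)
Output shape: (29, 103, 87, 184)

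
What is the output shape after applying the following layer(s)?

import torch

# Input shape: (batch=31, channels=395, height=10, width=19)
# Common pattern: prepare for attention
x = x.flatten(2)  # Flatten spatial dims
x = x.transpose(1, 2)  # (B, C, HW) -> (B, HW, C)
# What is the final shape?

Input shape: (31, 395, 10, 19)
  -> after flatten(2): (31, 395, 190)
Output shape: (31, 190, 395)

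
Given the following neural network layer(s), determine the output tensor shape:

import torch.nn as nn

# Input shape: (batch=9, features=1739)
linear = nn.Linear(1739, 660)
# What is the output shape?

Input shape: (9, 1739)
Output shape: (9, 660)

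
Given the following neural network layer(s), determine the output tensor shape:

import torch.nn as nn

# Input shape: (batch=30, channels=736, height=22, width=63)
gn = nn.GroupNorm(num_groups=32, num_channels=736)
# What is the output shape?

Input shape: (30, 736, 22, 63)
Output shape: (30, 736, 22, 63)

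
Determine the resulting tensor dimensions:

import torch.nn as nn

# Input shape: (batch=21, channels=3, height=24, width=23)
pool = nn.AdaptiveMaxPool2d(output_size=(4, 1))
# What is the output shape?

Input shape: (21, 3, 24, 23)
Output shape: (21, 3, 4, 1)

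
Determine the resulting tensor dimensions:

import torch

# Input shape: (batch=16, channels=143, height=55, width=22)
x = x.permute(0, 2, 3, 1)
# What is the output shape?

Input shape: (16, 143, 55, 22)
Output shape: (16, 55, 22, 143)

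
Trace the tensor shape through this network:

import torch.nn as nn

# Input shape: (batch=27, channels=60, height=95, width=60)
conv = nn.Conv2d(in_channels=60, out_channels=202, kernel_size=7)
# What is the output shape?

Input shape: (27, 60, 95, 60)
Output shape: (27, 202, 89, 54)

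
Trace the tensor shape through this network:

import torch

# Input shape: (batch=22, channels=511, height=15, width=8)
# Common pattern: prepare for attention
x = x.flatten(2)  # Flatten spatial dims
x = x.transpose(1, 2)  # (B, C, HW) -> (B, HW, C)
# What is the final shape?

Input shape: (22, 511, 15, 8)
  -> after flatten(2): (22, 511, 120)
Output shape: (22, 120, 511)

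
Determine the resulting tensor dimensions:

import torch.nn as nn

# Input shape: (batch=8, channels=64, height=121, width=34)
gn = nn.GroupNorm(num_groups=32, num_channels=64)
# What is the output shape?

Input shape: (8, 64, 121, 34)
Output shape: (8, 64, 121, 34)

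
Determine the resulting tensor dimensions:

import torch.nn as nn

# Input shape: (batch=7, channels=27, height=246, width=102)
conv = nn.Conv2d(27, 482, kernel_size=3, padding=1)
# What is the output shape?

Input shape: (7, 27, 246, 102)
Output shape: (7, 482, 246, 102)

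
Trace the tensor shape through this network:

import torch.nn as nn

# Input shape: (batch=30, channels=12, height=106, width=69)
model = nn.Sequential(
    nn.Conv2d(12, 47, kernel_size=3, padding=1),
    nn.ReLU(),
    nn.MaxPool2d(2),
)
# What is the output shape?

Input shape: (30, 12, 106, 69)
  -> after Conv2d: (30, 47, 106, 69)
  -> after ReLU: (30, 47, 106, 69)
Output shape: (30, 47, 53, 34)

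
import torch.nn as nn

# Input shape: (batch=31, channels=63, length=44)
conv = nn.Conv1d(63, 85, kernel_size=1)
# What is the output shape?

Input shape: (31, 63, 44)
Output shape: (31, 85, 44)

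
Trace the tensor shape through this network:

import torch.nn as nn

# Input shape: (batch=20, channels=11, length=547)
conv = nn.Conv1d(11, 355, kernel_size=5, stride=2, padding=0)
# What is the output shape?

Input shape: (20, 11, 547)
Output shape: (20, 355, 272)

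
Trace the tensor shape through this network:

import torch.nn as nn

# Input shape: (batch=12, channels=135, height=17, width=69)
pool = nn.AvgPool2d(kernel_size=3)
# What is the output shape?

Input shape: (12, 135, 17, 69)
Output shape: (12, 135, 5, 23)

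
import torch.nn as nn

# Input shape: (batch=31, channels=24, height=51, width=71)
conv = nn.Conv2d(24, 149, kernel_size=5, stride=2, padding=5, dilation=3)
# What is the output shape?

Input shape: (31, 24, 51, 71)
Output shape: (31, 149, 25, 35)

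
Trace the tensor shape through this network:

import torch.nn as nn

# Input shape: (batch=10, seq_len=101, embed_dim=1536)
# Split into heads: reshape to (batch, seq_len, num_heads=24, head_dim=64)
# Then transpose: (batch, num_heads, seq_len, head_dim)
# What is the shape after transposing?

Input shape: (10, 101, 1536)
  -> after reshape: (10, 101, 24, 64)
Output shape: (10, 24, 101, 64)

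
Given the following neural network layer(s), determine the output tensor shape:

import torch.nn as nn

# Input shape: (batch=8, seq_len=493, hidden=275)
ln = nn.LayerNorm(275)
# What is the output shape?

Input shape: (8, 493, 275)
Output shape: (8, 493, 275)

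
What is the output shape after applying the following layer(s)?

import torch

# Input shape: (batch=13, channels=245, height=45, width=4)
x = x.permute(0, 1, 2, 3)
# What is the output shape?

Input shape: (13, 245, 45, 4)
Output shape: (13, 245, 45, 4)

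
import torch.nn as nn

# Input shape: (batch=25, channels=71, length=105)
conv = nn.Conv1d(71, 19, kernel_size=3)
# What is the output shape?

Input shape: (25, 71, 105)
Output shape: (25, 19, 103)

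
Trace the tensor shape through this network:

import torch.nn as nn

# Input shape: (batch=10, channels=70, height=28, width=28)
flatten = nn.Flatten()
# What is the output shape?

Input shape: (10, 70, 28, 28)
Output shape: (10, 54880)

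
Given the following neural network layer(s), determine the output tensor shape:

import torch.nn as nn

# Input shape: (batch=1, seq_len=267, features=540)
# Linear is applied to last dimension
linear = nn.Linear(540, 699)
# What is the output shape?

Input shape: (1, 267, 540)
Output shape: (1, 267, 699)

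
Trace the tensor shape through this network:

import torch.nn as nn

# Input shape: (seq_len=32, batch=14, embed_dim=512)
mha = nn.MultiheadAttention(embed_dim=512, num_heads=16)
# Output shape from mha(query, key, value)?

Input shape: (32, 14, 512)
Output shape: (32, 14, 512)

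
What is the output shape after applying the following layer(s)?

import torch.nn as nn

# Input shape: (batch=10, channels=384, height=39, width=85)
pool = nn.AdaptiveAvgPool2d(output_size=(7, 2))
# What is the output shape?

Input shape: (10, 384, 39, 85)
Output shape: (10, 384, 7, 2)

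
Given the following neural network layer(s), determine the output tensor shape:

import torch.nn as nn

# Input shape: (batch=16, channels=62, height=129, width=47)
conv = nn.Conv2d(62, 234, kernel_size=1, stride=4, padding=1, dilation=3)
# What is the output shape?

Input shape: (16, 62, 129, 47)
Output shape: (16, 234, 33, 13)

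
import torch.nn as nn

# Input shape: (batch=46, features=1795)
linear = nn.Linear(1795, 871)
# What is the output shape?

Input shape: (46, 1795)
Output shape: (46, 871)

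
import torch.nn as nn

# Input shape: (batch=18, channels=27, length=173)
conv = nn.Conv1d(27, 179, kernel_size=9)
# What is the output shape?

Input shape: (18, 27, 173)
Output shape: (18, 179, 165)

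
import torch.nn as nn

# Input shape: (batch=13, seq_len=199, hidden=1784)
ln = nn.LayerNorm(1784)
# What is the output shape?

Input shape: (13, 199, 1784)
Output shape: (13, 199, 1784)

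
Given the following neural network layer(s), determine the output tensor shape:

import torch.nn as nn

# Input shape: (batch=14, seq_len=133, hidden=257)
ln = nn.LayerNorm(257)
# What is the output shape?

Input shape: (14, 133, 257)
Output shape: (14, 133, 257)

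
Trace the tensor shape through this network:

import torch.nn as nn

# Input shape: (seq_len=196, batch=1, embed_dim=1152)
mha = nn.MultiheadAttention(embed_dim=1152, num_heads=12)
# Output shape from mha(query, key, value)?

Input shape: (196, 1, 1152)
Output shape: (196, 1, 1152)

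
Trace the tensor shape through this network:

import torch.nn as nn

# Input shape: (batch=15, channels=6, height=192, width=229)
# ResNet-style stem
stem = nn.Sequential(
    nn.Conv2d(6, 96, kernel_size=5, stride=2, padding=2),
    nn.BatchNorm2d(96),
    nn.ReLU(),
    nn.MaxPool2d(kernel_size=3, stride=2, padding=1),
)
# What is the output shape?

Input shape: (15, 6, 192, 229)
  -> after Conv2d 5x5 stride=2: (15, 96, 96, 115)
Output shape: (15, 96, 48, 58)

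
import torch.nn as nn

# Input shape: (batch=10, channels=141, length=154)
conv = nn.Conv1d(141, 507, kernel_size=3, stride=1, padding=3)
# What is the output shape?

Input shape: (10, 141, 154)
Output shape: (10, 507, 158)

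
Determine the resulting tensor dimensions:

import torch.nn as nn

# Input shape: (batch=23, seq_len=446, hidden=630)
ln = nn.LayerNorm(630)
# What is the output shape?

Input shape: (23, 446, 630)
Output shape: (23, 446, 630)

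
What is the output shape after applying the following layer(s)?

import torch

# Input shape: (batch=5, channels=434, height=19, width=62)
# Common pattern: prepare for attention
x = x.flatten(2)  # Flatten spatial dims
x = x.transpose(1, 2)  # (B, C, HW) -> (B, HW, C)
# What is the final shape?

Input shape: (5, 434, 19, 62)
  -> after flatten(2): (5, 434, 1178)
Output shape: (5, 1178, 434)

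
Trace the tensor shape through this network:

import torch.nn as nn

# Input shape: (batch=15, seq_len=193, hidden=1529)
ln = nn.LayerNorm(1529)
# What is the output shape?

Input shape: (15, 193, 1529)
Output shape: (15, 193, 1529)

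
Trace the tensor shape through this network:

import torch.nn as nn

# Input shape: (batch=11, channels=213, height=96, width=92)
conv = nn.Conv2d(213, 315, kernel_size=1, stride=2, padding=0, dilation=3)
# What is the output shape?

Input shape: (11, 213, 96, 92)
Output shape: (11, 315, 48, 46)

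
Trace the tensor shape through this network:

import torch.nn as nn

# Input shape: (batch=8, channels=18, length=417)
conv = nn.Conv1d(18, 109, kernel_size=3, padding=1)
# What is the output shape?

Input shape: (8, 18, 417)
Output shape: (8, 109, 417)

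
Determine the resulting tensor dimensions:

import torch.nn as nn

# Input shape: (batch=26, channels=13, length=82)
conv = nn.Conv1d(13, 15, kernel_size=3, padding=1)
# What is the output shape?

Input shape: (26, 13, 82)
Output shape: (26, 15, 82)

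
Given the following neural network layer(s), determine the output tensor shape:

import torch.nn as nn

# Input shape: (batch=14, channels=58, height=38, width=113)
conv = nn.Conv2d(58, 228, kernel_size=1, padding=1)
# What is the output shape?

Input shape: (14, 58, 38, 113)
Output shape: (14, 228, 40, 115)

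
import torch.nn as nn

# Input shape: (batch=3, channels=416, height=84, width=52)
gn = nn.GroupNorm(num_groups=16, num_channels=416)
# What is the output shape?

Input shape: (3, 416, 84, 52)
Output shape: (3, 416, 84, 52)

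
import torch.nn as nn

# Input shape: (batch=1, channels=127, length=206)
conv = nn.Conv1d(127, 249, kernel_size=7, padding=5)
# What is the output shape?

Input shape: (1, 127, 206)
Output shape: (1, 249, 210)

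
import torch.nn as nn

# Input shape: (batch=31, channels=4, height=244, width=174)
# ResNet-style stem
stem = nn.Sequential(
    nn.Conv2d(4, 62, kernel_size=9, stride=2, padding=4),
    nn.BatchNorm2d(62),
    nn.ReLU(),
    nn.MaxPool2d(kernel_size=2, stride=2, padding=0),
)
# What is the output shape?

Input shape: (31, 4, 244, 174)
  -> after Conv2d 9x9 stride=2: (31, 62, 122, 87)
Output shape: (31, 62, 61, 43)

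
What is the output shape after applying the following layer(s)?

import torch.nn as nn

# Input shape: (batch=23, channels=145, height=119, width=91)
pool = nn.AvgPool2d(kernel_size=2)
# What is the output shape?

Input shape: (23, 145, 119, 91)
Output shape: (23, 145, 59, 45)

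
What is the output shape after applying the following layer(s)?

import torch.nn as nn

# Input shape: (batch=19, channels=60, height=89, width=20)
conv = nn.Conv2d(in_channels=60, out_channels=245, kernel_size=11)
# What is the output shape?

Input shape: (19, 60, 89, 20)
Output shape: (19, 245, 79, 10)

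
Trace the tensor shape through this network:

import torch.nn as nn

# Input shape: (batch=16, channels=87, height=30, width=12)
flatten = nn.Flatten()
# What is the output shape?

Input shape: (16, 87, 30, 12)
Output shape: (16, 31320)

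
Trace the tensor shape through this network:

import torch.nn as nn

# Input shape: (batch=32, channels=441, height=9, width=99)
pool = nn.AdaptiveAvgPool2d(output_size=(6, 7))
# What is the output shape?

Input shape: (32, 441, 9, 99)
Output shape: (32, 441, 6, 7)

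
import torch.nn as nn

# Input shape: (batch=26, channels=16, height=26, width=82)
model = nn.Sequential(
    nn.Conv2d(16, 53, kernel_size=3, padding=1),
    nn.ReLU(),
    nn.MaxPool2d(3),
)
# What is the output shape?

Input shape: (26, 16, 26, 82)
  -> after Conv2d: (26, 53, 26, 82)
  -> after ReLU: (26, 53, 26, 82)
Output shape: (26, 53, 8, 27)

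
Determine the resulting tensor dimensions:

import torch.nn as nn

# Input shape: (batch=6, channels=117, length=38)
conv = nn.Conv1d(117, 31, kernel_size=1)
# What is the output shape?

Input shape: (6, 117, 38)
Output shape: (6, 31, 38)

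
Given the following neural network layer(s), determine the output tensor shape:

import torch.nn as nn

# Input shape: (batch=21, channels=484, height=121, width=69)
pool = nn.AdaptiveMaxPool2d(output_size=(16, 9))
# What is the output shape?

Input shape: (21, 484, 121, 69)
Output shape: (21, 484, 16, 9)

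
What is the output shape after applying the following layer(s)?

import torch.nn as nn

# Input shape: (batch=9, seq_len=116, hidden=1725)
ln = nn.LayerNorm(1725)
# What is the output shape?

Input shape: (9, 116, 1725)
Output shape: (9, 116, 1725)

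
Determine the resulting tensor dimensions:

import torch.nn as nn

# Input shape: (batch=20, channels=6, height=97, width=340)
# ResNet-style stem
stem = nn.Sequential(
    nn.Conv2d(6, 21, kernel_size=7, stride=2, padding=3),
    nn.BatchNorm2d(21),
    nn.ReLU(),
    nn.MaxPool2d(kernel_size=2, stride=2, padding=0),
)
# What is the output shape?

Input shape: (20, 6, 97, 340)
  -> after Conv2d 7x7 stride=2: (20, 21, 49, 170)
Output shape: (20, 21, 24, 85)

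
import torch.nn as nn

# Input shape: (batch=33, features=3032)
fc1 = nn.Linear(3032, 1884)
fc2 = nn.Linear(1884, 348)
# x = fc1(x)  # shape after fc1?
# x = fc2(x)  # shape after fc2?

Input shape: (33, 3032)
  -> after fc1: (33, 1884)
Output shape: (33, 348)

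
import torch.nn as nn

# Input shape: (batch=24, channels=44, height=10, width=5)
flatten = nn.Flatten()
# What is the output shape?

Input shape: (24, 44, 10, 5)
Output shape: (24, 2200)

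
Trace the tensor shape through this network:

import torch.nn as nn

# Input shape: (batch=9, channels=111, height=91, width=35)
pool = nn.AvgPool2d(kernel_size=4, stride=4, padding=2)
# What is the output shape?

Input shape: (9, 111, 91, 35)
Output shape: (9, 111, 23, 9)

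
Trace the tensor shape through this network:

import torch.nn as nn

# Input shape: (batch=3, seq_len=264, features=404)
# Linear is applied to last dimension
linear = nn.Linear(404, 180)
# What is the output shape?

Input shape: (3, 264, 404)
Output shape: (3, 264, 180)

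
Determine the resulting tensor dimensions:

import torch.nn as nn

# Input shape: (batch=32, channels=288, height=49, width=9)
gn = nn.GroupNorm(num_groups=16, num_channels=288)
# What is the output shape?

Input shape: (32, 288, 49, 9)
Output shape: (32, 288, 49, 9)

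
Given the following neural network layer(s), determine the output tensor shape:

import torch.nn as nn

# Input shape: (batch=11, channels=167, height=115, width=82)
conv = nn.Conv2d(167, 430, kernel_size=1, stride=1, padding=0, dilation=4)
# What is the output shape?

Input shape: (11, 167, 115, 82)
Output shape: (11, 430, 115, 82)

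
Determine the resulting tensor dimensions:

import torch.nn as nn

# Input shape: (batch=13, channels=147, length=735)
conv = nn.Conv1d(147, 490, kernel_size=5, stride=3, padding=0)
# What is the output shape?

Input shape: (13, 147, 735)
Output shape: (13, 490, 244)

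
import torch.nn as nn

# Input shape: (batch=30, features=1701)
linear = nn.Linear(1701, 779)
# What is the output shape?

Input shape: (30, 1701)
Output shape: (30, 779)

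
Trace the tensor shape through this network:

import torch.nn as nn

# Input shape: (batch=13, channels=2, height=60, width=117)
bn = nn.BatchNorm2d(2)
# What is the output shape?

Input shape: (13, 2, 60, 117)
Output shape: (13, 2, 60, 117)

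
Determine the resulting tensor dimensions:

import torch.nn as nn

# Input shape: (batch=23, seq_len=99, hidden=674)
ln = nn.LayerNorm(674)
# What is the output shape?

Input shape: (23, 99, 674)
Output shape: (23, 99, 674)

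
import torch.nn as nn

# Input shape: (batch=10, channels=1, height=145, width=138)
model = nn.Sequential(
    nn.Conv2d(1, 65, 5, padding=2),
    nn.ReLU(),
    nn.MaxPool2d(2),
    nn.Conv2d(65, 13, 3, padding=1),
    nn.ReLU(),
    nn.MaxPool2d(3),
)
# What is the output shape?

Input shape: (10, 1, 145, 138)
  -> after first Conv2d: (10, 65, 145, 138)
  -> after first MaxPool2d: (10, 65, 72, 69)
  -> after second Conv2d: (10, 13, 72, 69)
Output shape: (10, 13, 24, 23)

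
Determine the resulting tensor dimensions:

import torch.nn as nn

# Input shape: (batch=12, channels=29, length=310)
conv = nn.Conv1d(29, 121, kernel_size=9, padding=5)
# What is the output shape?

Input shape: (12, 29, 310)
Output shape: (12, 121, 312)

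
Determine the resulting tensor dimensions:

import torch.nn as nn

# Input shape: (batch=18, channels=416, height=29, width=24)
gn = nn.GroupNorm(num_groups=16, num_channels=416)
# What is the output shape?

Input shape: (18, 416, 29, 24)
Output shape: (18, 416, 29, 24)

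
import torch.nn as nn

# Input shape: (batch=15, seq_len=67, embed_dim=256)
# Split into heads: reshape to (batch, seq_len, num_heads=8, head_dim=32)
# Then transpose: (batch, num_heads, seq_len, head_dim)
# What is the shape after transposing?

Input shape: (15, 67, 256)
  -> after reshape: (15, 67, 8, 32)
Output shape: (15, 8, 67, 32)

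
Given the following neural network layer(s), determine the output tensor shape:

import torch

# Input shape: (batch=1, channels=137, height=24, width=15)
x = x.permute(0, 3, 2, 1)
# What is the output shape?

Input shape: (1, 137, 24, 15)
Output shape: (1, 15, 24, 137)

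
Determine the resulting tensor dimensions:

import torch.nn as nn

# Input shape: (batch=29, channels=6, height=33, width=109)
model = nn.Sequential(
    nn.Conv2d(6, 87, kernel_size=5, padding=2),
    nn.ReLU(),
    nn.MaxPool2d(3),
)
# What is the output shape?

Input shape: (29, 6, 33, 109)
  -> after Conv2d: (29, 87, 33, 109)
  -> after ReLU: (29, 87, 33, 109)
Output shape: (29, 87, 11, 36)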